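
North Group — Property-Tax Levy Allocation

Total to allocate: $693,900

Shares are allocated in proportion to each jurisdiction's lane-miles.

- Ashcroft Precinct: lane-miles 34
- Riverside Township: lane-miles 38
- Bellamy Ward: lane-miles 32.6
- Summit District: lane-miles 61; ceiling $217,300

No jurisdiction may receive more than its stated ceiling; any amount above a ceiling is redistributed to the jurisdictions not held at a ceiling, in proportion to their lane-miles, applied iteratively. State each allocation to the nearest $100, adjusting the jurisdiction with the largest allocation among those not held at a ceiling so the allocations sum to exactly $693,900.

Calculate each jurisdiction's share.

Sum of lane-miles: 165.6.
Proportional shares (ignoring caps): Ashcroft Precinct 142,467.39; Riverside Township 159,228.26; Bellamy Ward 136,601.09; Summit District 255,603.26.
Cap binds for Summit District ($217,300); residual $476,600 reallocated over remaining lane-miles 104.6.
Remaining shares: Ashcroft Precinct 154,917.78 → $154,900; Riverside Township 173,143.40 → $173,100; Bellamy Ward 148,538.81 → $148,500.
Rounding difference +$100 applied to Riverside Township → $173,200.

Ashcroft Precinct: $154,900 | Riverside Township: $173,200 | Bellamy Ward: $148,500 | Summit District: $217,300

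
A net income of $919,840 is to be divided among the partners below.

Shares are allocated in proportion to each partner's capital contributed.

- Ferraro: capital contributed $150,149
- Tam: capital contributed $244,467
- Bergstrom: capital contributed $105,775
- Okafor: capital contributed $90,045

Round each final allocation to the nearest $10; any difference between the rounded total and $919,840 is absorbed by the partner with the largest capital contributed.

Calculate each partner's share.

Ferraro: $233,920 · Tam: $380,850 · Bergstrom: $164,790 · Okafor: $140,280

Sum of capital contributed: 150,149 + 244,467 + 105,775 + 90,045 = 590,436.
Raw shares: Ferraro 233,917.06; Tam 380,855.04; Bergstrom 164,786.83; Okafor 140,281.07.
At nearest $10: Ferraro $233,920; Tam $380,860; Bergstrom $164,790; Okafor $140,280. Sum = $919,850.
Difference $919,840 − $919,850 = −$10 applied to largest capital contributed (Tam): Tam becomes $380,850.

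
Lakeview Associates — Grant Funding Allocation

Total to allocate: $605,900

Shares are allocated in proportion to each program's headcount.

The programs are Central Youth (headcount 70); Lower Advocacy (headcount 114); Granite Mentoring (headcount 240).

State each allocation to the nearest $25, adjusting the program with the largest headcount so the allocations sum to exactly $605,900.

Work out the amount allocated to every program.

Sum of headcount: 424.
Unrounded shares: Central Youth 70/424 × $605,900 = 100,030.66; Lower Advocacy 114/424 × $605,900 = 162,907.08; Granite Mentoring 240/424 × $605,900 = 342,962.26.
Rounded to nearest $25: Central Youth $100,025; Lower Advocacy $162,900; Granite Mentoring $342,950. Sum = $605,875.
Difference $605,900 − $605,875 = +$25 applied to largest headcount (Granite Mentoring): Granite Mentoring becomes $342,975.

Central Youth: $100,025 | Lower Advocacy: $162,900 | Granite Mentoring: $342,975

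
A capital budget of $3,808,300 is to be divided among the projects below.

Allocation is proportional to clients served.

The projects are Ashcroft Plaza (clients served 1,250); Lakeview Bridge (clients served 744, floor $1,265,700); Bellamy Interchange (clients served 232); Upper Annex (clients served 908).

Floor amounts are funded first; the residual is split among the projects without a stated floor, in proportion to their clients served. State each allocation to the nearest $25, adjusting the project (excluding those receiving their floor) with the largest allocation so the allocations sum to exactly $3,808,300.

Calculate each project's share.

Ashcroft Plaza: $1,329,800 | Lakeview Bridge: $1,265,700 | Bellamy Interchange: $246,825 | Upper Annex: $965,975

Guaranteed amounts: Lakeview Bridge $1,265,700. Remaining pool $2,542,600.
Remaining pool split over remaining clients served 2,390: Ashcroft Plaza 1,329,811.72 → $1,329,800; Bellamy Interchange 246,813.05 → $246,825; Upper Annex 965,975.23 → $965,975.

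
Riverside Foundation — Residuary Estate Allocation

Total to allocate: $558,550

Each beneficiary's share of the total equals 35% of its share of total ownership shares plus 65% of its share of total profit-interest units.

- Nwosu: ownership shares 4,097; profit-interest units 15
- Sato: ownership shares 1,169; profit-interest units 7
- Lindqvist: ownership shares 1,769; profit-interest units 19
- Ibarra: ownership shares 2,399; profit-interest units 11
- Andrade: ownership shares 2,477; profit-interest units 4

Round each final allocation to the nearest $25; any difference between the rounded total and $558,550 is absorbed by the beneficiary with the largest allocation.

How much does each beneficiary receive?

Ownership shares total 11,911; profit-interest units total 56.
Composite weights (35% ownership shares + 65% profit-interest units): Nwosu 0.2945; Sato 0.1156; Lindqvist 0.2725; Ibarra 0.1982; Andrade 0.1192.
Raw shares: Nwosu 164,490.66; Sato 64,568.72; Lindqvist 152,214.41; Ibarra 110,689.10; Andrade 66,587.11.
At nearest $25: Nwosu $164,500; Sato $64,575; Lindqvist $152,225; Ibarra $110,700; Andrade $66,575. Sum = $558,575.
Difference $558,550 − $558,575 = −$25 applied to largest allocation (Nwosu): Nwosu becomes $164,475.

Nwosu: $164,475 | Sato: $64,575 | Lindqvist: $152,225 | Ibarra: $110,700 | Andrade: $66,575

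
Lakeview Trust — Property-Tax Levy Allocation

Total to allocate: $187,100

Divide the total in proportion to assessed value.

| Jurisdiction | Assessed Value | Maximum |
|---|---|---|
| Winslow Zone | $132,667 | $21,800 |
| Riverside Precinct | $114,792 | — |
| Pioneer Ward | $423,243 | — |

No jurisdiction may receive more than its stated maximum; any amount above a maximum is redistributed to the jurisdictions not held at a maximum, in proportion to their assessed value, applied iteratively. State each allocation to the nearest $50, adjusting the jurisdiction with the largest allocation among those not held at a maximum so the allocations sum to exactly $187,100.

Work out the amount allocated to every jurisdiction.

Total assessed value = 670,702.
Pro-rata shares before constraints: Winslow Zone 37,008.98; Riverside Precinct 32,022.54; Pioneer Ward 118,068.48.
Held at cap: Winslow Zone ($21,800); remaining pool $165,300 reallocated over remaining assessed value 538,035.
Shares after redistribution: Riverside Precinct 35,267.44 → $35,250; Pioneer Ward 130,032.56 → $130,050.

Winslow Zone: $21,800; Riverside Precinct: $35,250; Pioneer Ward: $130,050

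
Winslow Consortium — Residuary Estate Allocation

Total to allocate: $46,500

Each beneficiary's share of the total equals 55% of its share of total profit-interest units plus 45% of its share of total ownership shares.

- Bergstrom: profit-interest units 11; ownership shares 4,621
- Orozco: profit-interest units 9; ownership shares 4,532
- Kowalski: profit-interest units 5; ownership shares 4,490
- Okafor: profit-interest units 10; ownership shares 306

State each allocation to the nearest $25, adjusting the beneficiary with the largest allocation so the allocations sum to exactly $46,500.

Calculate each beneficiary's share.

Bergstrom: $14,950 · Orozco: $13,375 · Kowalski: $10,400 · Okafor: $7,775

Totals — profit-interest units 35, ownership shares 13,949.
Composite weights (55% profit-interest units + 45% ownership shares): Bergstrom 0.3219; Orozco 0.2876; Kowalski 0.2234; Okafor 0.1670.
Raw shares: Bergstrom 14,969.85; Orozco 13,374.92; Kowalski 10,389.05; Okafor 7,766.18.
At nearest $25: Bergstrom $14,975; Orozco $13,375; Kowalski $10,400; Okafor $7,775. Sum = $46,525.
Difference $46,500 − $46,525 = −$25 applied to largest allocation (Bergstrom): Bergstrom becomes $14,950.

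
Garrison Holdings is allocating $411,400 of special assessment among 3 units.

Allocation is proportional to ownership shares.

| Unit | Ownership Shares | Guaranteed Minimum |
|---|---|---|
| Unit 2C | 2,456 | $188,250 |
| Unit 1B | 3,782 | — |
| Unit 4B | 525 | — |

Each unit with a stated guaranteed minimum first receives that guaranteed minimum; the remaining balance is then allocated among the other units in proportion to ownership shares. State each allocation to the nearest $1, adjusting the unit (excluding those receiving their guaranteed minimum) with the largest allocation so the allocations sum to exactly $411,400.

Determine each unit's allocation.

Unit 2C: $188,250 | Unit 1B: $195,949 | Unit 4B: $27,201

Guaranteed amounts: Unit 2C $188,250. Residual $223,150.
Residual split over remaining ownership shares 4,307: Unit 1B 195,949.22 → $195,949; Unit 4B 27,200.78 → $27,201.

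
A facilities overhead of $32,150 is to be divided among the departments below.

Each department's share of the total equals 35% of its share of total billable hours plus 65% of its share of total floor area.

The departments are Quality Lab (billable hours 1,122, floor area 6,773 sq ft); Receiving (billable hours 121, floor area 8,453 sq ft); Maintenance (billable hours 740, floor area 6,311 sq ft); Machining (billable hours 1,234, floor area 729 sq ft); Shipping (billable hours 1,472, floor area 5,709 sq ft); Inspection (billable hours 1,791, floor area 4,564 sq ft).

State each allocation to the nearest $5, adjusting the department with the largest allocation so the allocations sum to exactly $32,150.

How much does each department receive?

Totals — billable hours 6,480, floor area 32,539.
Composite weights (35% billable hours + 65% floor area): Quality Lab 0.1959; Receiving 0.1754; Maintenance 0.1660; Machining 0.0812; Shipping 0.1935; Inspection 0.1879.
Unrounded shares: Quality Lab 6,298.17; Receiving 5,638.88; Maintenance 5,338.12; Machining 2,611.02; Shipping 6,222.61; Inspection 6,041.20.
At nearest $5: Quality Lab $6,300; Receiving $5,640; Maintenance $5,340; Machining $2,610; Shipping $6,225; Inspection $6,040. Sum = $32,155.
Difference $32,150 − $32,155 = −$5 applied to largest allocation (Quality Lab): Quality Lab becomes $6,295.

Quality Lab: $6,295 · Receiving: $5,640 · Maintenance: $5,340 · Machining: $2,610 · Shipping: $6,225 · Inspection: $6,040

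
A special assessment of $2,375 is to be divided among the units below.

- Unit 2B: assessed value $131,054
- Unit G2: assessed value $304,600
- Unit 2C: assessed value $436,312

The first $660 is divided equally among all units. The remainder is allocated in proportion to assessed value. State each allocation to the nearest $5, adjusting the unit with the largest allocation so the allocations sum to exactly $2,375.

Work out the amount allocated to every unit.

Equal tier: $660 ÷ 3 = $220 apiece.
Remainder $1,715 by assessed value (total 871,966): Unit 2B 257.76 → $260; Unit G2 599.09 → $600; Unit 2C 858.15 → $860.
Rounding difference −$5 on remainder applied to Unit 2C.
Totals: Unit 2B $220 + $260 = $480; Unit G2 $220 + $600 = $820; Unit 2C $220 + $855 = $1,075.

Unit 2B: $480 · Unit G2: $820 · Unit 2C: $1,075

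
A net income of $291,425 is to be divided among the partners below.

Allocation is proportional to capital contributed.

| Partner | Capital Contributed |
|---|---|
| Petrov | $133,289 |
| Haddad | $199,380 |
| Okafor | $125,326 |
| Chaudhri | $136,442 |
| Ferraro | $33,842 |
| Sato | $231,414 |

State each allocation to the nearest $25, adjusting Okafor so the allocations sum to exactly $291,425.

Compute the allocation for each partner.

Petrov: $45,175 · Haddad: $67,575 · Okafor: $42,500 · Chaudhri: $46,250 · Ferraro: $11,475 · Sato: $78,450

Total capital contributed = 859,693.
Pro-rata amounts: Petrov 133,289/859,693 × $291,425 = 45,183.28; Haddad 199,380/859,693 × $291,425 = 67,587.29; Okafor 125,326/859,693 × $291,425 = 42,483.92; Chaudhri 136,442/859,693 × $291,425 = 46,252.10; Ferraro 33,842/859,693 × $291,425 = 11,472.01; Sato 231,414/859,693 × $291,425 = 78,446.40.
At nearest $25: Petrov $45,175; Haddad $67,575; Okafor $42,475; Chaudhri $46,250; Ferraro $11,475; Sato $78,450. Sum = $291,400.
Difference $291,425 − $291,400 = +$25 applied to Okafor: Okafor becomes $42,500.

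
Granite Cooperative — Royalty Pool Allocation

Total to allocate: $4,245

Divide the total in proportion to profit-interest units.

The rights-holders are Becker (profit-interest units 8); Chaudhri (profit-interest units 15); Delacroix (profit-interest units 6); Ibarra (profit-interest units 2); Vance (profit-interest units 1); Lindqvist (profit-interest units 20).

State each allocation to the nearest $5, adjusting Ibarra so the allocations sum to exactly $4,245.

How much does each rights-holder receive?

Becker: $655 | Chaudhri: $1,225 | Delacroix: $490 | Ibarra: $160 | Vance: $80 | Lindqvist: $1,635

Profit-interest units total: 52.
Raw shares: Becker 8/52 × $4,245 = 653.08; Chaudhri 15/52 × $4,245 = 1,224.52; Delacroix 6/52 × $4,245 = 489.81; Ibarra 2/52 × $4,245 = 163.27; Vance 1/52 × $4,245 = 81.63; Lindqvist 20/52 × $4,245 = 1,632.69.
Rounded to nearest $5: Becker $655; Chaudhri $1,225; Delacroix $490; Ibarra $165; Vance $80; Lindqvist $1,635. Sum = $4,250.
Difference $4,245 − $4,250 = −$5 applied to Ibarra: Ibarra becomes $160.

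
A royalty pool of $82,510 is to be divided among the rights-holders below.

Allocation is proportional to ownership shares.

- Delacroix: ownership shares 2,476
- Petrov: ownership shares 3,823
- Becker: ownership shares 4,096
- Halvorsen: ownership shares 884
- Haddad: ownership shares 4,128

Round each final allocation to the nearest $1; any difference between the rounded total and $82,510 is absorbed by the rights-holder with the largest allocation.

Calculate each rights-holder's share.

Combined ownership shares = 15,407.
Raw shares: Delacroix 2,476/15,407 × $82,510 = 13,259.87; Petrov 3,823/15,407 × $82,510 = 20,473.53; Becker 4,096/15,407 × $82,510 = 21,935.55; Halvorsen 884/15,407 × $82,510 = 4,734.14; Haddad 4,128/15,407 × $82,510 = 22,106.92.
Rounded to nearest $1: Delacroix $13,260; Petrov $20,474; Becker $21,936; Halvorsen $4,734; Haddad $22,107. Sum = $82,511.
Difference $82,510 − $82,511 = −$1 applied to largest allocation (Haddad): Haddad becomes $22,106.

Delacroix: $13,260; Petrov: $20,474; Becker: $21,936; Halvorsen: $4,734; Haddad: $22,106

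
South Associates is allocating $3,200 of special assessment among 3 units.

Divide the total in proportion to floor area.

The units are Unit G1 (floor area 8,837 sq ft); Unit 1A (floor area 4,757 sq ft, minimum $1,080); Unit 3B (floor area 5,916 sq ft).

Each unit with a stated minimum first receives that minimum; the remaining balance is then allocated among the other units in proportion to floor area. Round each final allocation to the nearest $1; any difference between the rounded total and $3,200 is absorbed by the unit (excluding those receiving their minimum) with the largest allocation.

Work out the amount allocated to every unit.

Guaranteed amounts: Unit 1A $1,080. Remaining pool $2,120.
Remaining pool split over remaining floor area 14,753: Unit G1 1,269.87 → $1,270; Unit 3B 850.13 → $850.

Unit G1: $1,270 · Unit 1A: $1,080 · Unit 3B: $850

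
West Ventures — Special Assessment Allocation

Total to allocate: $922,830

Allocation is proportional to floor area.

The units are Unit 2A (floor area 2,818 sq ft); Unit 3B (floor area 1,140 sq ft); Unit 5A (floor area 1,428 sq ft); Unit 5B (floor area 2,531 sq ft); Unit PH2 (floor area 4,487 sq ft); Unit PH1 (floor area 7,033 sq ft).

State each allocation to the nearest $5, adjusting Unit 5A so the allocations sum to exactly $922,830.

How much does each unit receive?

Floor area total: 19,437.
Raw shares: Unit 2A 2,818/19,437 × $922,830 = 133,793.02; Unit 3B 1,140/19,437 × $922,830 = 54,124.93; Unit 5A 1,428/19,437 × $922,830 = 67,798.59; Unit 5B 2,531/19,437 × $922,830 = 120,166.83; Unit PH2 4,487/19,437 × $922,830 = 213,033.81; Unit PH1 7,033/19,437 × $922,830 = 333,912.82.
At nearest $5: Unit 2A $133,795; Unit 3B $54,125; Unit 5A $67,800; Unit 5B $120,165; Unit PH2 $213,035; Unit PH1 $333,915. Sum = $922,835.
Difference $922,830 − $922,835 = −$5 applied to Unit 5A: Unit 5A becomes $67,795.

Unit 2A: $133,795; Unit 3B: $54,125; Unit 5A: $67,795; Unit 5B: $120,165; Unit PH2: $213,035; Unit PH1: $333,915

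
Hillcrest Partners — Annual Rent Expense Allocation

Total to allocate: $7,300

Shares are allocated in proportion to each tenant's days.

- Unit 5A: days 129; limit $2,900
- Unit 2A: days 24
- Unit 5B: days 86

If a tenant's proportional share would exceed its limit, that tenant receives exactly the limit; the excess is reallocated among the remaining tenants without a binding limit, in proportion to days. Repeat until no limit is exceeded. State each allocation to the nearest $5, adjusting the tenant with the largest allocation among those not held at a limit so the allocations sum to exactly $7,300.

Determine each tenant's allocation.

Unit 5A: $2,900 | Unit 2A: $960 | Unit 5B: $3,440

Combined days = 239.
Pro-rata shares before constraints: Unit 5A 3,940.17; Unit 2A 733.05; Unit 5B 2,626.78.
Capped: Unit 5A ($2,900); remaining pool $4,400 reallocated over remaining days 110.
Redistributed shares: Unit 2A 960.00 → $960; Unit 5B 3,440.00 → $3,440.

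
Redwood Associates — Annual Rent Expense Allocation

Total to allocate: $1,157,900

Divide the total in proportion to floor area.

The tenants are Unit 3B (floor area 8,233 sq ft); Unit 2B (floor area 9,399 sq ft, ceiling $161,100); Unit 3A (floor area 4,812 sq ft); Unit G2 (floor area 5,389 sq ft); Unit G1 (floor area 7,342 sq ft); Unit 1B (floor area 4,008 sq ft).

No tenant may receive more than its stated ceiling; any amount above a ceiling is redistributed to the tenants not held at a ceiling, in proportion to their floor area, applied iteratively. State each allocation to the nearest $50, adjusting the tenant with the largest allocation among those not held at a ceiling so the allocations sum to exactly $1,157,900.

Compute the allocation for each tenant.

Combined floor area = 39,183.
Pro-rata shares before constraints: Unit 3B 243,294.05; Unit 2B 277,750.61; Unit 3A 142,199.80; Unit G2 159,250.77; Unit G1 216,964.04; Unit 1B 118,440.73.
Held at cap: Unit 2B ($161,100); balance $996,800 reallocated over remaining floor area 29,784.
Shares after redistribution: Unit 3B 275,539.03 → $275,550; Unit 3A 161,046.25 → $161,050; Unit G2 180,357.08 → $180,350; Unit G1 245,719.37 → $245,700; Unit 1B 134,138.28 → $134,150.

Unit 3B: $275,550 | Unit 2B: $161,100 | Unit 3A: $161,050 | Unit G2: $180,350 | Unit G1: $245,700 | Unit 1B: $134,150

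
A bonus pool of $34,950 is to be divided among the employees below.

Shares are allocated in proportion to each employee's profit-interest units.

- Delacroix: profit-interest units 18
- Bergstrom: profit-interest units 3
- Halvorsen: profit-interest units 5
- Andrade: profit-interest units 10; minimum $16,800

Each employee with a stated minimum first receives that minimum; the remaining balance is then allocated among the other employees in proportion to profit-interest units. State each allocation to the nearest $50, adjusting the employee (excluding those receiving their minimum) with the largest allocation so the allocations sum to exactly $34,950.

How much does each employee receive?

Delacroix: $12,550 | Bergstrom: $2,100 | Halvorsen: $3,500 | Andrade: $16,800

Guaranteed amounts: Andrade $16,800. Balance $18,150.
Balance split over remaining profit-interest units 26: Delacroix 12,565.38 → $12,550; Bergstrom 2,094.23 → $2,100; Halvorsen 3,490.38 → $3,500.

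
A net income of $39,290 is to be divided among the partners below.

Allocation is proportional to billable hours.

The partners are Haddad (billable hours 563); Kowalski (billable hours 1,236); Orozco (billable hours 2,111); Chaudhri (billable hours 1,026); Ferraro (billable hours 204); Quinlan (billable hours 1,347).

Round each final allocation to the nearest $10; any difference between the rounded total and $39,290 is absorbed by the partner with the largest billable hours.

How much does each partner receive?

Haddad: $3,410 · Kowalski: $7,490 · Orozco: $12,780 · Chaudhri: $6,210 · Ferraro: $1,240 · Quinlan: $8,160

Sum of billable hours: 563 + 1,236 + 2,111 + 1,026 + 204 + 1,347 = 6,487.
Proportional shares: Haddad 3,409.94; Kowalski 7,486.12; Orozco 12,785.75; Chaudhri 6,214.20; Ferraro 1,235.57; Quinlan 8,158.41.
After rounding ($10): Haddad $3,410; Kowalski $7,490; Orozco $12,790; Chaudhri $6,210; Ferraro $1,240; Quinlan $8,160. Sum = $39,300.
Difference $39,290 − $39,300 = −$10 applied to largest billable hours (Orozco): Orozco becomes $12,780.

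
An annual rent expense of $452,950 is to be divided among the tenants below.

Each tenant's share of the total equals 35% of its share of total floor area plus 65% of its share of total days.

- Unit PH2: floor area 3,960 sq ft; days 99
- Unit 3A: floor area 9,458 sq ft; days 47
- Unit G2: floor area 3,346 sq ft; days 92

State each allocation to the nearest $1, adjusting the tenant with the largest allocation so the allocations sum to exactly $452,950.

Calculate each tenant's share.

Floor area total 16,764; days total 238.
Combined weights (35% floor area + 65% days): Unit PH2 0.3531; Unit 3A 0.3258; Unit G2 0.3211.
Proportional shares: Unit PH2 159,916.41; Unit 3A 147,582.95; Unit G2 145,450.64.
Rounded to nearest $1: Unit PH2 $159,916; Unit 3A $147,583; Unit G2 $145,451. Sum = $452,950.
No rounding difference to absorb.

Unit PH2: $159,916; Unit 3A: $147,583; Unit G2: $145,451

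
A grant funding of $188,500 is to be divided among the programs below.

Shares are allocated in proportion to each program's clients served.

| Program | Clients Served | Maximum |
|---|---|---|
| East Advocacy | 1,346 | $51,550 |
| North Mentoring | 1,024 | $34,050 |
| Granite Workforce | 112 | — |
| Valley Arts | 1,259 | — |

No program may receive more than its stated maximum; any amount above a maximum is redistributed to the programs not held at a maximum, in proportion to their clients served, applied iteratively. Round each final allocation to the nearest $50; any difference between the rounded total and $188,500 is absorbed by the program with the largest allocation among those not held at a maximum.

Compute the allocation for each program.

Combined clients served = 3,741.
Proportional shares (ignoring caps): East Advocacy 67,821.71; North Mentoring 51,596.90; Granite Workforce 5,643.41; Valley Arts 63,437.98.
Capped: East Advocacy ($51,550), North Mentoring ($34,050); balance $102,900 reallocated over remaining clients served 1,371.
Redistributed shares: Granite Workforce 8,406.13 → $8,400; Valley Arts 94,493.87 → $94,500.

East Advocacy: $51,550 · North Mentoring: $34,050 · Granite Workforce: $8,400 · Valley Arts: $94,500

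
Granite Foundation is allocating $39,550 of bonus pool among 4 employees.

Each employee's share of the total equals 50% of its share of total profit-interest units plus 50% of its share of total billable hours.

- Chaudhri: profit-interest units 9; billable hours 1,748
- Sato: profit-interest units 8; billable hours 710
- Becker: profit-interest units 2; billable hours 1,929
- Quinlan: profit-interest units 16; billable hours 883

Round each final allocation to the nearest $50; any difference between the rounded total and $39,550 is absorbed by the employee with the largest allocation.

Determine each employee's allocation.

Chaudhri: $11,650 | Sato: $7,200 | Becker: $8,350 | Quinlan: $12,350

Profit-interest units total 35; billable hours total 5,270.
Composite weights (50% profit-interest units + 50% billable hours): Chaudhri 0.2944; Sato 0.1816; Becker 0.2116; Quinlan 0.3123.
Proportional shares: Chaudhri 11,644.15; Sato 7,184.18; Becker 8,368.33; Quinlan 12,353.34.
At nearest $50: Chaudhri $11,650; Sato $7,200; Becker $8,350; Quinlan $12,350. Sum = $39,550.
No rounding difference to absorb.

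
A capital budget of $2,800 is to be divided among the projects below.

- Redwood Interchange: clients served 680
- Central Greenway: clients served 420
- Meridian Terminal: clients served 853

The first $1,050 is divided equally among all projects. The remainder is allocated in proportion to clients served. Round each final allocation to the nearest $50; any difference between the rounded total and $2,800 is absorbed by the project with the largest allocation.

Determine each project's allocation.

$1,050 shared equally gives $350 per project.
Remainder $1,750 by clients served (total 1,953): Redwood Interchange 609.32 → $600; Central Greenway 376.34 → $400; Meridian Terminal 764.34 → $750.
Totals: Redwood Interchange $350 + $600 = $950; Central Greenway $350 + $400 = $750; Meridian Terminal $350 + $750 = $1,100.

Redwood Interchange: $950 · Central Greenway: $750 · Meridian Terminal: $1,100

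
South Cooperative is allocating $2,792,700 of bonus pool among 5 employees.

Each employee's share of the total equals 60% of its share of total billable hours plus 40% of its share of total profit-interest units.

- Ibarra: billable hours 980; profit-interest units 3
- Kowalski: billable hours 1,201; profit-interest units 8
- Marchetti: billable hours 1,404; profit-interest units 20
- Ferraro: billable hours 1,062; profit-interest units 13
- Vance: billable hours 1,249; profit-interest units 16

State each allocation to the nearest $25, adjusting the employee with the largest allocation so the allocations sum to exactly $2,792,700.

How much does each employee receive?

Ibarra: $334,375 · Kowalski: $490,275 · Marchetti: $771,350 · Ferraro: $543,850 · Vance: $652,850

Totals — billable hours 5,896, profit-interest units 60.
Combined weights (60% billable hours + 40% profit-interest units): Ibarra 0.1197; Kowalski 0.1756; Marchetti 0.2762; Ferraro 0.1947; Vance 0.2338.
Unrounded shares: Ibarra 334,366.14; Kowalski 490,263.47; Marchetti 771,371.28; Ferraro 543,850.22; Vance 652,848.89.
Rounded to nearest $25: Ibarra $334,375; Kowalski $490,275; Marchetti $771,375; Ferraro $543,850; Vance $652,850. Sum = $2,792,725.
Difference $2,792,700 − $2,792,725 = −$25 applied to largest allocation (Marchetti): Marchetti becomes $771,350.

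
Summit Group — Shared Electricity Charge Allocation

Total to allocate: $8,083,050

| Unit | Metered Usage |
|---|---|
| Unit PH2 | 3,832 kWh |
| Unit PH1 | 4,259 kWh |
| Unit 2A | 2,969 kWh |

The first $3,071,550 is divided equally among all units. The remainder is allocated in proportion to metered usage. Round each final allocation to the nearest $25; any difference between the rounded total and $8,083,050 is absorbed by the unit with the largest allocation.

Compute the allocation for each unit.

Equal tier: $3,071,550 ÷ 3 = $1,023,850 apiece.
Remainder $5,011,500 by metered usage (total 11,060): Unit PH2 1,736,353.35 → $1,736,350; Unit PH1 1,929,835.31 → $1,929,825; Unit 2A 1,345,311.35 → $1,345,300.
Rounding difference +$25 on remainder applied to Unit PH1.
Totals: Unit PH2 $1,023,850 + $1,736,350 = $2,760,200; Unit PH1 $1,023,850 + $1,929,850 = $2,953,700; Unit 2A $1,023,850 + $1,345,300 = $2,369,150.

Unit PH2: $2,760,200; Unit PH1: $2,953,700; Unit 2A: $2,369,150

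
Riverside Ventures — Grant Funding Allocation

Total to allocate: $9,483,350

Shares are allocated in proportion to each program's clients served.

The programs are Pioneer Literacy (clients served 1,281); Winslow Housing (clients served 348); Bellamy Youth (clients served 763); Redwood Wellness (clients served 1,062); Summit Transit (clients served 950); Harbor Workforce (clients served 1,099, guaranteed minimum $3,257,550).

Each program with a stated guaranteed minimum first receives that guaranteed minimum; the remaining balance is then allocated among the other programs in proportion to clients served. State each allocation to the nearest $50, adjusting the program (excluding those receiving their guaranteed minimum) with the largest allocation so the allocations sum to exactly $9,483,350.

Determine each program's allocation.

Pioneer Literacy: $1,810,900 | Winslow Housing: $491,950 | Bellamy Youth: $1,078,650 | Redwood Wellness: $1,501,300 | Summit Transit: $1,343,000 | Harbor Workforce: $3,257,550

Guaranteed amounts: Harbor Workforce $3,257,550. Remaining pool $6,225,800.
Remaining pool split over remaining clients served 4,404: Pioneer Literacy 1,810,910.49 → $1,810,900; Winslow Housing 491,956.95 → $491,950; Bellamy Youth 1,078,629.75 → $1,078,650; Redwood Wellness 1,501,316.89 → $1,501,300; Summit Transit 1,342,985.92 → $1,343,000.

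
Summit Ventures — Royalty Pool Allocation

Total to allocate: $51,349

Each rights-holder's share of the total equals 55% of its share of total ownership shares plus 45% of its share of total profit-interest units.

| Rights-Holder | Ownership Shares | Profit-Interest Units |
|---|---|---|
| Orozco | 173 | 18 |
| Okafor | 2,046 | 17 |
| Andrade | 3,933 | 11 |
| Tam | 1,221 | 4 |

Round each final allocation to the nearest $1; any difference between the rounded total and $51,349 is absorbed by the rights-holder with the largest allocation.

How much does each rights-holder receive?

Totals — ownership shares 7,373, profit-interest units 50.
Composite weights (55% ownership shares + 45% profit-interest units): Orozco 0.1749; Okafor 0.3056; Andrade 0.3924; Tam 0.1271.
Raw shares: Orozco 8,981.21; Okafor 15,693.51; Andrade 20,148.73; Tam 6,525.55.
Rounded to nearest $1: Orozco $8,981; Okafor $15,694; Andrade $20,149; Tam $6,526. Sum = $51,350.
Difference $51,349 − $51,350 = −$1 applied to largest allocation (Andrade): Andrade becomes $20,148.

Orozco: $8,981 · Okafor: $15,694 · Andrade: $20,148 · Tam: $6,526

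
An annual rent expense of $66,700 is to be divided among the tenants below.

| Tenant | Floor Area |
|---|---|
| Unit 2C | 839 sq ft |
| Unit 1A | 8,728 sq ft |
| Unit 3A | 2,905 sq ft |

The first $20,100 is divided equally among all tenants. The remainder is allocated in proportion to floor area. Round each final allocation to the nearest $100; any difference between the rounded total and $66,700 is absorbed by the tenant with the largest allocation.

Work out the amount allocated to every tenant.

First tranche $20,100 split equally: $6,700 each.
Remainder $46,600 by floor area (total 12,472): Unit 2C 3,134.81 → $3,100; Unit 1A 32,611.03 → $32,600; Unit 3A 10,854.15 → $10,900.
Totals: Unit 2C $6,700 + $3,100 = $9,800; Unit 1A $6,700 + $32,600 = $39,300; Unit 3A $6,700 + $10,900 = $17,600.

Unit 2C: $9,800 | Unit 1A: $39,300 | Unit 3A: $17,600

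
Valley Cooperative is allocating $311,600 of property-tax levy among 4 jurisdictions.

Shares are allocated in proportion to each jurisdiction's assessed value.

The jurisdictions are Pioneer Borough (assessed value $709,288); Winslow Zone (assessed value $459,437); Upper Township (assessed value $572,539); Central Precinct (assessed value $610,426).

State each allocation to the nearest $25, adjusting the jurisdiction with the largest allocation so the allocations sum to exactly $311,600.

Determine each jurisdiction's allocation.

Pioneer Borough: $94,000 · Winslow Zone: $60,875 · Upper Township: $75,850 · Central Precinct: $80,875

Sum of assessed value: 2,351,690.
Raw shares: Pioneer Borough 709,288/2,351,690 × $311,600 = 93,980.98; Winslow Zone 459,437/2,351,690 × $311,600 = 60,875.61; Upper Township 572,539/2,351,690 × $311,600 = 75,861.68; Central Precinct 610,426/2,351,690 × $311,600 = 80,881.72.
Rounded to nearest $25: Pioneer Borough $93,975; Winslow Zone $60,875; Upper Township $75,850; Central Precinct $80,875. Sum = $311,575.
Difference $311,600 − $311,575 = +$25 applied to largest allocation (Pioneer Borough): Pioneer Borough becomes $94,000.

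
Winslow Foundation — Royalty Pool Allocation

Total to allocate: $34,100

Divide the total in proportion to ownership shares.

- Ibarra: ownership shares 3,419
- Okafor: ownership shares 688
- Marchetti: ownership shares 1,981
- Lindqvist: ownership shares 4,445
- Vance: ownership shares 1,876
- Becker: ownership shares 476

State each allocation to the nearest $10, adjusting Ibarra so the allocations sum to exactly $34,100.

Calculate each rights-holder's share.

Ownership shares total: 12,885.
Proportional shares: Ibarra 3,419/12,885 × $34,100 = 9,048.34; Okafor 688/12,885 × $34,100 = 1,820.78; Marchetti 1,981/12,885 × $34,100 = 5,242.69; Lindqvist 4,445/12,885 × $34,100 = 11,763.64; Vance 1,876/12,885 × $34,100 = 4,964.81; Becker 476/12,885 × $34,100 = 1,259.73.
After rounding ($10): Ibarra $9,050; Okafor $1,820; Marchetti $5,240; Lindqvist $11,760; Vance $4,960; Becker $1,260. Sum = $34,090.
Difference $34,100 − $34,090 = +$10 applied to Ibarra: Ibarra becomes $9,060.

Ibarra: $9,060; Okafor: $1,820; Marchetti: $5,240; Lindqvist: $11,760; Vance: $4,960; Becker: $1,260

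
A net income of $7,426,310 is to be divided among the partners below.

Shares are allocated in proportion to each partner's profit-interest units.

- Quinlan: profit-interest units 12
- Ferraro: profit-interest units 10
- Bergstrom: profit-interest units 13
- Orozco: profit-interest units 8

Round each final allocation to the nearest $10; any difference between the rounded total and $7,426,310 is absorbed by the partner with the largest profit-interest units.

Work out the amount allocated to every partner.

Profit-interest units total: 12 + 10 + 13 + 8 = 43.
Unrounded shares: Quinlan 2,072,458.60; Ferraro 1,727,048.84; Bergstrom 2,245,163.49; Orozco 1,381,639.07.
Rounded to nearest $10: Quinlan $2,072,460; Ferraro $1,727,050; Bergstrom $2,245,160; Orozco $1,381,640. Sum = $7,426,310.
Rounded total matches; no reconciliation needed.

Quinlan: $2,072,460; Ferraro: $1,727,050; Bergstrom: $2,245,160; Orozco: $1,381,640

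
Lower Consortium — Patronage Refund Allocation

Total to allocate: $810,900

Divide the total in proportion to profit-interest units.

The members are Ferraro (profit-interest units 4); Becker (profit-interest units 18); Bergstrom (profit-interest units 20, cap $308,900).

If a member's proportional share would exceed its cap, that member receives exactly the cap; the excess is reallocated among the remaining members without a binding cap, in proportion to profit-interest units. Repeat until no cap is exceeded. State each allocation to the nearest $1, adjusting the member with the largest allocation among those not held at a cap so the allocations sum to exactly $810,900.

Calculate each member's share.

Ferraro: $91,273; Becker: $410,727; Bergstrom: $308,900

Total profit-interest units = 42.
Proportional shares (ignoring caps): Ferraro 77,228.57; Becker 347,528.57; Bergstrom 386,142.86.
Cap binds for Bergstrom ($308,900); remaining pool $502,000 reallocated over remaining profit-interest units 22.
Shares after redistribution: Ferraro 91,272.73 → $91,273; Becker 410,727.27 → $410,727.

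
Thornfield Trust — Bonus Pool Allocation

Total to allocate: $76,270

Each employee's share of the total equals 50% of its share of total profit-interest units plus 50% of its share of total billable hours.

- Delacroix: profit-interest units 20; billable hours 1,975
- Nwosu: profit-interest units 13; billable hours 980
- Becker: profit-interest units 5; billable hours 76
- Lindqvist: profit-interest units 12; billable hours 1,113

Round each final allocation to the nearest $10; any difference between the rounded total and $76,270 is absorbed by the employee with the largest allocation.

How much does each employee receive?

Delacroix: $33,440 | Nwosu: $18,930 | Becker: $4,510 | Lindqvist: $19,390

Totals — profit-interest units 50, billable hours 4,144.
Blended shares (50% profit-interest units + 50% billable hours): Delacroix 0.4383; Nwosu 0.2482; Becker 0.0592; Lindqvist 0.2543.
Unrounded shares: Delacroix 33,428.86; Nwosu 18,933.51; Becker 4,512.89; Lindqvist 19,394.74.
After rounding ($10): Delacroix $33,430; Nwosu $18,930; Becker $4,510; Lindqvist $19,390. Sum = $76,260.
Difference $76,270 − $76,260 = +$10 applied to largest allocation (Delacroix): Delacroix becomes $33,440.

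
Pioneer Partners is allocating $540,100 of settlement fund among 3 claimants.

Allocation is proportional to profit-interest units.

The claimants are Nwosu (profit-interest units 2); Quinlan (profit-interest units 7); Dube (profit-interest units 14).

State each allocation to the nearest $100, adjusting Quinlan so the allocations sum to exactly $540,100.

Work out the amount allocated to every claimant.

Nwosu: $47,000; Quinlan: $164,300; Dube: $328,800

Total profit-interest units = 23.
Unrounded shares: Nwosu 2/23 × $540,100 = 46,965.22; Quinlan 7/23 × $540,100 = 164,378.26; Dube 14/23 × $540,100 = 328,756.52.
At nearest $100: Nwosu $47,000; Quinlan $164,400; Dube $328,800. Sum = $540,200.
Difference $540,100 − $540,200 = −$100 applied to Quinlan: Quinlan becomes $164,300.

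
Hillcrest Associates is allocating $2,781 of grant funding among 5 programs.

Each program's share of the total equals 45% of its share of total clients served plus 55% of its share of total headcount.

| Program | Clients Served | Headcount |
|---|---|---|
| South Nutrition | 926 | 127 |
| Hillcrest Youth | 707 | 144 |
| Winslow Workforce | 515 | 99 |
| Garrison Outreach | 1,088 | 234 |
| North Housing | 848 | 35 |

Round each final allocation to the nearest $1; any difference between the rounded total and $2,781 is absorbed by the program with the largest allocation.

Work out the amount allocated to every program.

South Nutrition: $588 | Hillcrest Youth: $561 | Winslow Workforce: $395 | Garrison Outreach: $893 | North Housing: $344

Clients served total 4,084; headcount total 639.
Blended shares (45% clients served + 55% headcount): South Nutrition 0.2113; Hillcrest Youth 0.2018; Winslow Workforce 0.1420; Garrison Outreach 0.3213; North Housing 0.1236.
Pro-rata amounts: South Nutrition 587.75; Hillcrest Youth 561.33; Winslow Workforce 394.78; Garrison Outreach 893.51; North Housing 343.63.
After rounding ($1): South Nutrition $588; Hillcrest Youth $561; Winslow Workforce $395; Garrison Outreach $894; North Housing $344. Sum = $2,782.
Difference $2,781 − $2,782 = −$1 applied to largest allocation (Garrison Outreach): Garrison Outreach becomes $893.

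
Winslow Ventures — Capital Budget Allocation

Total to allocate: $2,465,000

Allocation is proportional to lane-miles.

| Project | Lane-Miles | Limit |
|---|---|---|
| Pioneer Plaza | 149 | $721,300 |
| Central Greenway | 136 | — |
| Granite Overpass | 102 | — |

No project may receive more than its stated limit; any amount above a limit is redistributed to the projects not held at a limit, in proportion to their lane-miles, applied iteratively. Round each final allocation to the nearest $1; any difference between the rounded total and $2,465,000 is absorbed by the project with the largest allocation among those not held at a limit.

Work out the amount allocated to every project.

Total lane-miles = 387.
Unconstrained shares: Pioneer Plaza 949,056.85; Central Greenway 866,253.23; Granite Overpass 649,689.92.
Capped: Pioneer Plaza ($721,300); remaining pool $1,743,700 reallocated over remaining lane-miles 238.
Shares after redistribution: Central Greenway 996,400.00 → $996,400; Granite Overpass 747,300.00 → $747,300.

Pioneer Plaza: $721,300 · Central Greenway: $996,400 · Granite Overpass: $747,300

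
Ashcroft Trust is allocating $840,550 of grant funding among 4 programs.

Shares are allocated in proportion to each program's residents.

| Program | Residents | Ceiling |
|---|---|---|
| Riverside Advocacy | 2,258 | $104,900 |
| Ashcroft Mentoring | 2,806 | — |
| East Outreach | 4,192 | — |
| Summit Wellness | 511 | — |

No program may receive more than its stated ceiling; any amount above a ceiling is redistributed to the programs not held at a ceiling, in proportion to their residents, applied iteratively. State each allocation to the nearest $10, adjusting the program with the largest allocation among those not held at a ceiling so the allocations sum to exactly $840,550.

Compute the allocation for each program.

Riverside Advocacy: $104,900 · Ashcroft Mentoring: $274,900 · East Outreach: $410,690 · Summit Wellness: $50,060

Total residents = 9,767.
Proportional shares (ignoring caps): Riverside Advocacy 194,323.94; Ashcroft Mentoring 241,484.93; East Outreach 360,764.37; Summit Wellness 43,976.76.
Held at cap: Riverside Advocacy ($104,900); residual $735,650 reallocated over remaining residents 7,509.
Redistributed shares: Ashcroft Mentoring 274,901.31 → $274,900; East Outreach 410,686.48 → $410,690; Summit Wellness 50,062.21 → $50,060.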